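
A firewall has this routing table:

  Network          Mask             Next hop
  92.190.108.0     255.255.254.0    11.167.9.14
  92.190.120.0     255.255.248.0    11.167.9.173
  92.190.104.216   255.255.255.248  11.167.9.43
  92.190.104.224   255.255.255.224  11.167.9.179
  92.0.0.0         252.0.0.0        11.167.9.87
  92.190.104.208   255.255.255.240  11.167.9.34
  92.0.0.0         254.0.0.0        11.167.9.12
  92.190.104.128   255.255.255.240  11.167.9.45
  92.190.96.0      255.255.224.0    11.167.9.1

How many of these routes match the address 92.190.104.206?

3

Prefixes containing 92.190.104.206:
  92.0.0.0/6 (92.0.0.0 - 95.255.255.255)
  92.0.0.0/7 (92.0.0.0 - 93.255.255.255)
  92.190.96.0/19 (92.190.96.0 - 92.190.127.255)
Total matching entries: 3.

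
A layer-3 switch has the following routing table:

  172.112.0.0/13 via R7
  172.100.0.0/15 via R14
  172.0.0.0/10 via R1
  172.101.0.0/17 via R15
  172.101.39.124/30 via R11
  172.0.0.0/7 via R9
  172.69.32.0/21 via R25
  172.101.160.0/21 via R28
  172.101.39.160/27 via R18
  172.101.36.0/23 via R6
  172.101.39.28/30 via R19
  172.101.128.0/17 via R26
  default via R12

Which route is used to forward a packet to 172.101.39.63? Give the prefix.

Entries matching 172.101.39.63:
  0.0.0.0/0 (default, matches everything)
  172.0.0.0/7 (172.0.0.0 - 173.255.255.255)
  172.100.0.0/15 (172.100.0.0 - 172.101.255.255)
  172.101.0.0/17 (172.101.0.0 - 172.101.127.255)
Most specific is 172.101.0.0/17.

172.101.0.0/17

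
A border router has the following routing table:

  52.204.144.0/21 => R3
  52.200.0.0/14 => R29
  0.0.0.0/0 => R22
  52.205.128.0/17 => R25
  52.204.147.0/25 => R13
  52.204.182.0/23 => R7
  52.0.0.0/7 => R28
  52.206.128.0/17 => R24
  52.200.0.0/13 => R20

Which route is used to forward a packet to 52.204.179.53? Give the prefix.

Entries matching 52.204.179.53:
  0.0.0.0/0 (default, matches everything)
  52.0.0.0/7 (52.0.0.0 - 53.255.255.255)
  52.200.0.0/13 (52.200.0.0 - 52.207.255.255)
Most specific is 52.200.0.0/13.

52.200.0.0/13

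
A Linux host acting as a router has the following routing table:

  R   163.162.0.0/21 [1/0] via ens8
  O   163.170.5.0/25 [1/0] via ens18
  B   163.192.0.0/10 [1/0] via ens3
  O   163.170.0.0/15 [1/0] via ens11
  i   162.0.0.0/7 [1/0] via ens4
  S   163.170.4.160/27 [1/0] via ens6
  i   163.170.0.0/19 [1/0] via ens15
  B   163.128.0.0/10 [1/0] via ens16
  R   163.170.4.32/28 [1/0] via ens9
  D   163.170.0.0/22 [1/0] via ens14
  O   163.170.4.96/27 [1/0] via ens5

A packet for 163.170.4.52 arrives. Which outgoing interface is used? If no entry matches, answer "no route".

Routes whose prefix contains 163.170.4.52:
  162.0.0.0/7 (162.0.0.0 - 163.255.255.255) -> ens4
  163.128.0.0/10 (163.128.0.0 - 163.191.255.255) -> ens16
  163.170.0.0/15 (163.170.0.0 - 163.171.255.255) -> ens11
  163.170.0.0/19 (163.170.0.0 - 163.170.31.255) -> ens15
More-specific entries that do NOT match:
  163.170.4.32/28 (163.170.4.32 - 163.170.4.47) does not contain 163.170.4.52
  163.170.4.160/27 (163.170.4.160 - 163.170.4.191) does not contain 163.170.4.52
  163.170.4.96/27 (163.170.4.96 - 163.170.4.127) does not contain 163.170.4.52
  163.170.5.0/25 (163.170.5.0 - 163.170.5.127) does not contain 163.170.4.52
  163.170.0.0/22 (163.170.0.0 - 163.170.3.255) does not contain 163.170.4.52
  163.162.0.0/21 (163.162.0.0 - 163.162.7.255) does not contain 163.170.4.52
Longest matching prefix is /19 -> interface ens15.

ens15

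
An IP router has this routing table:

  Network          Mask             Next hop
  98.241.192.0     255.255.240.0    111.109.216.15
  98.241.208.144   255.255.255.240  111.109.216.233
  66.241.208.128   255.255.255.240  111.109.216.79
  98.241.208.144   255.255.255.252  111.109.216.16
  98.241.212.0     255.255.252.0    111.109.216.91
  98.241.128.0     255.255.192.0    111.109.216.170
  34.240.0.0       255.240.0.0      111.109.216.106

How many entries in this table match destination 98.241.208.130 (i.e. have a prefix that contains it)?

0

No listed prefix contains 98.241.208.130.
Total matching entries: 0.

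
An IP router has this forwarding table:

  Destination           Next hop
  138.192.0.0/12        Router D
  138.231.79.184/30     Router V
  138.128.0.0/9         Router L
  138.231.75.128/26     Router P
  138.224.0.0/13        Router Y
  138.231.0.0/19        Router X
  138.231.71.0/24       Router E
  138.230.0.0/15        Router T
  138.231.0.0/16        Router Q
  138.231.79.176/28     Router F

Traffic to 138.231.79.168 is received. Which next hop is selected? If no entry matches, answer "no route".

Routes whose prefix contains 138.231.79.168:
  138.128.0.0/9 (138.128.0.0 - 138.255.255.255) -> Router L
  138.224.0.0/13 (138.224.0.0 - 138.231.255.255) -> Router Y
  138.230.0.0/15 (138.230.0.0 - 138.231.255.255) -> Router T
  138.231.0.0/16 (138.231.0.0 - 138.231.255.255) -> Router Q
More-specific entries that do NOT match:
  138.231.79.184/30 (138.231.79.184 - 138.231.79.187) does not contain 138.231.79.168
  138.231.79.176/28 (138.231.79.176 - 138.231.79.191) does not contain 138.231.79.168
  138.231.75.128/26 (138.231.75.128 - 138.231.75.191) does not contain 138.231.79.168
  138.231.71.0/24 (138.231.71.0 - 138.231.71.255) does not contain 138.231.79.168
  138.231.0.0/19 (138.231.0.0 - 138.231.31.255) does not contain 138.231.79.168
Longest matching prefix is /16 -> next hop Router Q.

Router Q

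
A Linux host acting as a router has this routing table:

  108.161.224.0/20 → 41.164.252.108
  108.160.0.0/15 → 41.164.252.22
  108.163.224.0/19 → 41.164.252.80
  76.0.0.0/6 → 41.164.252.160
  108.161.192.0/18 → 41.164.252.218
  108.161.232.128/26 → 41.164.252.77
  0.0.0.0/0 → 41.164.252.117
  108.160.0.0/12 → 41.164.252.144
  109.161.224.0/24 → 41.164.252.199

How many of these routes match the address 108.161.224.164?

5

Prefixes containing 108.161.224.164:
  0.0.0.0/0 (default, matches everything)
  108.160.0.0/12 (108.160.0.0 - 108.175.255.255)
  108.160.0.0/15 (108.160.0.0 - 108.161.255.255)
  108.161.192.0/18 (108.161.192.0 - 108.161.255.255)
  108.161.224.0/20 (108.161.224.0 - 108.161.239.255)
Total matching entries: 5.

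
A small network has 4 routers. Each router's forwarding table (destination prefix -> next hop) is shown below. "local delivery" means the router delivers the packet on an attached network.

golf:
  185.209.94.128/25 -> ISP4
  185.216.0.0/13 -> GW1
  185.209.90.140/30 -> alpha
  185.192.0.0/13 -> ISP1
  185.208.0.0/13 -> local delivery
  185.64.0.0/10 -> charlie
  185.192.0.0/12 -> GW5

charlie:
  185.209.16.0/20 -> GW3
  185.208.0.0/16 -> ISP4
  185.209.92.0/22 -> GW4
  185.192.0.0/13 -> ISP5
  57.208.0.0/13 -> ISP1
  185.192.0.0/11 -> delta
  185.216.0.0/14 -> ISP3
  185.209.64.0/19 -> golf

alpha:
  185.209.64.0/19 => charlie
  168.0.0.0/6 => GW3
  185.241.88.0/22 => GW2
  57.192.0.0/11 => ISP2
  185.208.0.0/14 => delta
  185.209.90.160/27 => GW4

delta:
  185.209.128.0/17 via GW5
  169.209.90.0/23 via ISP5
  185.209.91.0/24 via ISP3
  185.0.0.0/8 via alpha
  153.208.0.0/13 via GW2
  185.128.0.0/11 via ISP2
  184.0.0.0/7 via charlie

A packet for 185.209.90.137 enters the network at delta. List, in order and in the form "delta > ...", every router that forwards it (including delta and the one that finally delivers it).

delta > alpha > charlie > golf

At delta: longest match for 185.209.90.137 is 185.0.0.0/8 -> alpha
At alpha: longest match for 185.209.90.137 is 185.209.64.0/19 -> charlie
At charlie: longest match for 185.209.90.137 is 185.209.64.0/19 -> golf
At golf: longest match for 185.209.90.137 is 185.208.0.0/13 -> local delivery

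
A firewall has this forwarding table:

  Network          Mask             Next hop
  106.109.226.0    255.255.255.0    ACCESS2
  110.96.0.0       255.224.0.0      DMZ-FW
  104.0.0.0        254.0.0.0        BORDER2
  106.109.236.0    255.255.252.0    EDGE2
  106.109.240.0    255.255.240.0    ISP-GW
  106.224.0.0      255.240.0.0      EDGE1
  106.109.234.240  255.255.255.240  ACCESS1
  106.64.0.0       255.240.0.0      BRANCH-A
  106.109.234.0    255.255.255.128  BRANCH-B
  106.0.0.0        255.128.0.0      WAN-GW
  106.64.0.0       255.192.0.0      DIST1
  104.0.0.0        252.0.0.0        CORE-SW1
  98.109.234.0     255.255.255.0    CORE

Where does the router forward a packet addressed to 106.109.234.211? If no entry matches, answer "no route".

Routes whose prefix contains 106.109.234.211:
  104.0.0.0/6 (104.0.0.0 - 107.255.255.255) -> CORE-SW1
  106.0.0.0/9 (106.0.0.0 - 106.127.255.255) -> WAN-GW
  106.64.0.0/10 (106.64.0.0 - 106.127.255.255) -> DIST1
More-specific entries that do NOT match:
  106.109.234.240/28 (106.109.234.240 - 106.109.234.255) does not contain 106.109.234.211
  106.109.234.0/25 (106.109.234.0 - 106.109.234.127) does not contain 106.109.234.211
  106.109.226.0/24 (106.109.226.0 - 106.109.226.255) does not contain 106.109.234.211
  98.109.234.0/24 (98.109.234.0 - 98.109.234.255) does not contain 106.109.234.211
  106.109.236.0/22 (106.109.236.0 - 106.109.239.255) does not contain 106.109.234.211
  106.109.240.0/20 (106.109.240.0 - 106.109.255.255) does not contain 106.109.234.211
  106.224.0.0/12 (106.224.0.0 - 106.239.255.255) does not contain 106.109.234.211
  106.64.0.0/12 (106.64.0.0 - 106.79.255.255) does not contain 106.109.234.211
  110.96.0.0/11 (110.96.0.0 - 110.127.255.255) does not contain 106.109.234.211
Longest matching prefix is /10 -> next hop DIST1.

DIST1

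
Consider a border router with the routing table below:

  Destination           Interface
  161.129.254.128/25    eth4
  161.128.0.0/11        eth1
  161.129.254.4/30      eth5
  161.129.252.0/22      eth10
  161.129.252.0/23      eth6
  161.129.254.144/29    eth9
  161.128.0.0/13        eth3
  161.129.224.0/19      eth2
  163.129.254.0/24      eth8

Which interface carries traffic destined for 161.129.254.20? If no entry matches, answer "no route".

eth10

Routes whose prefix contains 161.129.254.20:
  161.128.0.0/11 (161.128.0.0 - 161.159.255.255) -> eth1
  161.128.0.0/13 (161.128.0.0 - 161.135.255.255) -> eth3
  161.129.224.0/19 (161.129.224.0 - 161.129.255.255) -> eth2
  161.129.252.0/22 (161.129.252.0 - 161.129.255.255) -> eth10
More-specific entries that do NOT match:
  161.129.254.4/30 (161.129.254.4 - 161.129.254.7) does not contain 161.129.254.20
  161.129.254.144/29 (161.129.254.144 - 161.129.254.151) does not contain 161.129.254.20
  161.129.254.128/25 (161.129.254.128 - 161.129.254.255) does not contain 161.129.254.20
  163.129.254.0/24 (163.129.254.0 - 163.129.254.255) does not contain 161.129.254.20
  161.129.252.0/23 (161.129.252.0 - 161.129.253.255) does not contain 161.129.254.20
Longest matching prefix is /22 -> interface eth10.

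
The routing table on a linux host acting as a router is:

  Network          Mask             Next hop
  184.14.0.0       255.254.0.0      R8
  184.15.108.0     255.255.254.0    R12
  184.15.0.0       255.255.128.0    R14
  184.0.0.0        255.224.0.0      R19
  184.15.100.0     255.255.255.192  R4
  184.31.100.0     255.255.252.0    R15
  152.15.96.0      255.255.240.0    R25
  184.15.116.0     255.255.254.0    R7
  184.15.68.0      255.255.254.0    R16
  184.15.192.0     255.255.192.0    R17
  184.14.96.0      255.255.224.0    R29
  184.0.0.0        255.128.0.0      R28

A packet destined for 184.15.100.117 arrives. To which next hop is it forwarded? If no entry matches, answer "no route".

R14

Routes whose prefix contains 184.15.100.117:
  184.0.0.0/9 (184.0.0.0 - 184.127.255.255) -> R28
  184.0.0.0/11 (184.0.0.0 - 184.31.255.255) -> R19
  184.14.0.0/15 (184.14.0.0 - 184.15.255.255) -> R8
  184.15.0.0/17 (184.15.0.0 - 184.15.127.255) -> R14
More-specific entries that do NOT match:
  184.15.100.0/26 (184.15.100.0 - 184.15.100.63) does not contain 184.15.100.117
  184.15.108.0/23 (184.15.108.0 - 184.15.109.255) does not contain 184.15.100.117
  184.15.116.0/23 (184.15.116.0 - 184.15.117.255) does not contain 184.15.100.117
  184.15.68.0/23 (184.15.68.0 - 184.15.69.255) does not contain 184.15.100.117
  184.31.100.0/22 (184.31.100.0 - 184.31.103.255) does not contain 184.15.100.117
  152.15.96.0/20 (152.15.96.0 - 152.15.111.255) does not contain 184.15.100.117
  184.14.96.0/19 (184.14.96.0 - 184.14.127.255) does not contain 184.15.100.117
  184.15.192.0/18 (184.15.192.0 - 184.15.255.255) does not contain 184.15.100.117
Longest matching prefix is /17 -> next hop R14.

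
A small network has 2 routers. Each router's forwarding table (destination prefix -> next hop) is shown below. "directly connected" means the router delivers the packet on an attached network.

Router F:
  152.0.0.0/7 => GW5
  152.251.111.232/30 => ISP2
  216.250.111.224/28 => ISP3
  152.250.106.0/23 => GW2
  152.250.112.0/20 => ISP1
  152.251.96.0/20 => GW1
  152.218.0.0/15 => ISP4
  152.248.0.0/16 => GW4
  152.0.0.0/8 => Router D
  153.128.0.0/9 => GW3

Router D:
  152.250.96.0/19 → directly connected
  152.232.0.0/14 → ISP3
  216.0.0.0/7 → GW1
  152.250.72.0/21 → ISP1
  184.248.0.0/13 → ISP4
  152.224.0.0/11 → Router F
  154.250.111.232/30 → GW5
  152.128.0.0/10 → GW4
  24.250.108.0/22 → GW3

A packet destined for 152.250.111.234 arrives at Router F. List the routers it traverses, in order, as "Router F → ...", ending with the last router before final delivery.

Router F → Router D

At Router F: longest match for 152.250.111.234 is 152.0.0.0/8 -> Router D
At Router D: longest match for 152.250.111.234 is 152.250.96.0/19 -> directly connected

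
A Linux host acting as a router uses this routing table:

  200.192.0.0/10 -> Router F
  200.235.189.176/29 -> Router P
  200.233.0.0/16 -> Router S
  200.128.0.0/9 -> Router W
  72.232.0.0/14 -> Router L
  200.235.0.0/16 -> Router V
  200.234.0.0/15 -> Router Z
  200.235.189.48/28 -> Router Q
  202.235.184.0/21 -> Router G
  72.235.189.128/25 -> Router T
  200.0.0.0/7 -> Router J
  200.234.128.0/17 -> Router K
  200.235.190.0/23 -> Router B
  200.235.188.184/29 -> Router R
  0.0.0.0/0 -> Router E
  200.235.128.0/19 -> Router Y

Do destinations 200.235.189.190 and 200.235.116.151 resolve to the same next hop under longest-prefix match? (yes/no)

yes

200.235.189.190: longest match 200.235.0.0/16 -> Router V
200.235.116.151: longest match 200.235.0.0/16 -> Router V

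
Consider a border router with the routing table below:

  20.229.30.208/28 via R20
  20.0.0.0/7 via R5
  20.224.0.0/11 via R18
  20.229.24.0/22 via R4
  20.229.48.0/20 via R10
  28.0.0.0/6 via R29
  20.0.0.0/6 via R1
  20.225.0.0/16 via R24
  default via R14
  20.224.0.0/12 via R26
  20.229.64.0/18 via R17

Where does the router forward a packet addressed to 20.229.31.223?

Routes whose prefix contains 20.229.31.223:
  0.0.0.0/0 (default, matches everything) -> R14
  20.0.0.0/6 (20.0.0.0 - 23.255.255.255) -> R1
  20.0.0.0/7 (20.0.0.0 - 21.255.255.255) -> R5
  20.224.0.0/11 (20.224.0.0 - 20.255.255.255) -> R18
  20.224.0.0/12 (20.224.0.0 - 20.239.255.255) -> R26
More-specific entries that do NOT match:
  20.229.30.208/28 (20.229.30.208 - 20.229.30.223) does not contain 20.229.31.223
  20.229.24.0/22 (20.229.24.0 - 20.229.27.255) does not contain 20.229.31.223
  20.229.48.0/20 (20.229.48.0 - 20.229.63.255) does not contain 20.229.31.223
  20.229.64.0/18 (20.229.64.0 - 20.229.127.255) does not contain 20.229.31.223
  20.225.0.0/16 (20.225.0.0 - 20.225.255.255) does not contain 20.229.31.223
Longest matching prefix is /12 -> next hop R26.

R26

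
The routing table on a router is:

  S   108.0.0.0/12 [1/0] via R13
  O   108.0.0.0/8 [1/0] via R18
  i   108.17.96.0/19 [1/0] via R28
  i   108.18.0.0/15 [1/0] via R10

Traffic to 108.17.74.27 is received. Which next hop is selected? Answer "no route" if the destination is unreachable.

Routes whose prefix contains 108.17.74.27:
  108.0.0.0/8 (108.0.0.0 - 108.255.255.255) -> R18
More-specific entries that do NOT match:
  108.17.96.0/19 (108.17.96.0 - 108.17.127.255) does not contain 108.17.74.27
  108.18.0.0/15 (108.18.0.0 - 108.19.255.255) does not contain 108.17.74.27
  108.0.0.0/12 (108.0.0.0 - 108.15.255.255) does not contain 108.17.74.27
Longest matching prefix is /8 -> next hop R18.

R18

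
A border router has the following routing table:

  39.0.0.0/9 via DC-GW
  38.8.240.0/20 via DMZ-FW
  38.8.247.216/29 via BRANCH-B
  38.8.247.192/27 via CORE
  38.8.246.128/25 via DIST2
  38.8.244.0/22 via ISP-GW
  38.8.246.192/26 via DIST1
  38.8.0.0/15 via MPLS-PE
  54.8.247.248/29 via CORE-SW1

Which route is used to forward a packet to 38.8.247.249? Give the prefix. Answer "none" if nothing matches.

Entries matching 38.8.247.249:
  38.8.0.0/15 (38.8.0.0 - 38.9.255.255)
  38.8.240.0/20 (38.8.240.0 - 38.8.255.255)
  38.8.244.0/22 (38.8.244.0 - 38.8.247.255)
Most specific is 38.8.244.0/22.

38.8.244.0/22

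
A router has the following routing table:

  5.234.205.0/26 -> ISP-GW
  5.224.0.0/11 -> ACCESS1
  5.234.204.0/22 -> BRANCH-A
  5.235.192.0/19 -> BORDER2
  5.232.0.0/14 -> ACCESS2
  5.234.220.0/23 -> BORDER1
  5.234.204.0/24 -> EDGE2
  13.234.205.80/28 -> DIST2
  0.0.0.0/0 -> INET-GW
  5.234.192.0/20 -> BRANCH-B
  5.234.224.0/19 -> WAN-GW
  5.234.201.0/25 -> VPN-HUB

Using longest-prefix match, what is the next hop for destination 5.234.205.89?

Routes whose prefix contains 5.234.205.89:
  0.0.0.0/0 (default, matches everything) -> INET-GW
  5.224.0.0/11 (5.224.0.0 - 5.255.255.255) -> ACCESS1
  5.232.0.0/14 (5.232.0.0 - 5.235.255.255) -> ACCESS2
  5.234.192.0/20 (5.234.192.0 - 5.234.207.255) -> BRANCH-B
  5.234.204.0/22 (5.234.204.0 - 5.234.207.255) -> BRANCH-A
More-specific entries that do NOT match:
  13.234.205.80/28 (13.234.205.80 - 13.234.205.95) does not contain 5.234.205.89
  5.234.205.0/26 (5.234.205.0 - 5.234.205.63) does not contain 5.234.205.89
  5.234.201.0/25 (5.234.201.0 - 5.234.201.127) does not contain 5.234.205.89
  5.234.204.0/24 (5.234.204.0 - 5.234.204.255) does not contain 5.234.205.89
  5.234.220.0/23 (5.234.220.0 - 5.234.221.255) does not contain 5.234.205.89
Longest matching prefix is /22 -> next hop BRANCH-A.

BRANCH-A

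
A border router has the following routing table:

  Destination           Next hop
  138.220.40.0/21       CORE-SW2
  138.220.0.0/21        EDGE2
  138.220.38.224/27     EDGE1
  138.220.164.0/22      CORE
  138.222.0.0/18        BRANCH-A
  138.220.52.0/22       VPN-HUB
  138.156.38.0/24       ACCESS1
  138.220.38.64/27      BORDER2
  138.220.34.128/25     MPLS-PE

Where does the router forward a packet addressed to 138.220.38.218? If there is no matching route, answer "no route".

no route

No entry's prefix contains 138.220.38.218; there is no default route.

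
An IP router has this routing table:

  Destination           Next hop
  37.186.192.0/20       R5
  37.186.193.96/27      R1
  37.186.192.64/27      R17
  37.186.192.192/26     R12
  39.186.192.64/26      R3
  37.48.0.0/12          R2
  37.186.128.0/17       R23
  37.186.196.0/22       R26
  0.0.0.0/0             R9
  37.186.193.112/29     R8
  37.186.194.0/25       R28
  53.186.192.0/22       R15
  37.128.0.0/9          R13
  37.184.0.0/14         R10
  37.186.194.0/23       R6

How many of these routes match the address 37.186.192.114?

5

Prefixes containing 37.186.192.114:
  0.0.0.0/0 (default, matches everything)
  37.128.0.0/9 (37.128.0.0 - 37.255.255.255)
  37.184.0.0/14 (37.184.0.0 - 37.187.255.255)
  37.186.128.0/17 (37.186.128.0 - 37.186.255.255)
  37.186.192.0/20 (37.186.192.0 - 37.186.207.255)
Total matching entries: 5.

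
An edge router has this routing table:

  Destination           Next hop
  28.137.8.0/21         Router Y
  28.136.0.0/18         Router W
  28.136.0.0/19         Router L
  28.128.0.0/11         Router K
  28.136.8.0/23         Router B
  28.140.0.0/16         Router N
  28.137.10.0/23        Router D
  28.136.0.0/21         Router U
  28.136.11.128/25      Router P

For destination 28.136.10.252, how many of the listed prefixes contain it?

Prefixes containing 28.136.10.252:
  28.128.0.0/11 (28.128.0.0 - 28.159.255.255)
  28.136.0.0/18 (28.136.0.0 - 28.136.63.255)
  28.136.0.0/19 (28.136.0.0 - 28.136.31.255)
Total matching entries: 3.

3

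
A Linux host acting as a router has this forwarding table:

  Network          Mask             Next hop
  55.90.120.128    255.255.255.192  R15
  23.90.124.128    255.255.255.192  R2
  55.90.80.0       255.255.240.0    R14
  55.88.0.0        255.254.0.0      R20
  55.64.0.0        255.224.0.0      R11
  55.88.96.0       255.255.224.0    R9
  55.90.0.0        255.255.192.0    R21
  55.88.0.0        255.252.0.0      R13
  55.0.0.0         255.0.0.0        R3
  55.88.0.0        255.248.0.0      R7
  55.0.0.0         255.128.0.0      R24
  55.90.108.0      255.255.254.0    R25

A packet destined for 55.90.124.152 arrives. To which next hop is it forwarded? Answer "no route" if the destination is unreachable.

R13

Routes whose prefix contains 55.90.124.152:
  55.0.0.0/8 (55.0.0.0 - 55.255.255.255) -> R3
  55.0.0.0/9 (55.0.0.0 - 55.127.255.255) -> R24
  55.64.0.0/11 (55.64.0.0 - 55.95.255.255) -> R11
  55.88.0.0/13 (55.88.0.0 - 55.95.255.255) -> R7
  55.88.0.0/14 (55.88.0.0 - 55.91.255.255) -> R13
More-specific entries that do NOT match:
  55.90.120.128/26 (55.90.120.128 - 55.90.120.191) does not contain 55.90.124.152
  23.90.124.128/26 (23.90.124.128 - 23.90.124.191) does not contain 55.90.124.152
  55.90.108.0/23 (55.90.108.0 - 55.90.109.255) does not contain 55.90.124.152
  55.90.80.0/20 (55.90.80.0 - 55.90.95.255) does not contain 55.90.124.152
  55.88.96.0/19 (55.88.96.0 - 55.88.127.255) does not contain 55.90.124.152
  55.90.0.0/18 (55.90.0.0 - 55.90.63.255) does not contain 55.90.124.152
  55.88.0.0/15 (55.88.0.0 - 55.89.255.255) does not contain 55.90.124.152
Longest matching prefix is /14 -> next hop R13.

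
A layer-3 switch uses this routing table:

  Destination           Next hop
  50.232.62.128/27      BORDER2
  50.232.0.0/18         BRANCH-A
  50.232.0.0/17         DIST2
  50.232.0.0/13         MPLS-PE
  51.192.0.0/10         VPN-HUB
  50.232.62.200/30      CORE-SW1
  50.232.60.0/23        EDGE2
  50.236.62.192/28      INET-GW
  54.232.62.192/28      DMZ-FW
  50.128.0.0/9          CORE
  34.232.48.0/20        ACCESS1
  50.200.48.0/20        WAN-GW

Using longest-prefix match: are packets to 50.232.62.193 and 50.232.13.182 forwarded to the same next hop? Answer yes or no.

50.232.62.193: longest match 50.232.0.0/18 -> BRANCH-A
50.232.13.182: longest match 50.232.0.0/18 -> BRANCH-A

yes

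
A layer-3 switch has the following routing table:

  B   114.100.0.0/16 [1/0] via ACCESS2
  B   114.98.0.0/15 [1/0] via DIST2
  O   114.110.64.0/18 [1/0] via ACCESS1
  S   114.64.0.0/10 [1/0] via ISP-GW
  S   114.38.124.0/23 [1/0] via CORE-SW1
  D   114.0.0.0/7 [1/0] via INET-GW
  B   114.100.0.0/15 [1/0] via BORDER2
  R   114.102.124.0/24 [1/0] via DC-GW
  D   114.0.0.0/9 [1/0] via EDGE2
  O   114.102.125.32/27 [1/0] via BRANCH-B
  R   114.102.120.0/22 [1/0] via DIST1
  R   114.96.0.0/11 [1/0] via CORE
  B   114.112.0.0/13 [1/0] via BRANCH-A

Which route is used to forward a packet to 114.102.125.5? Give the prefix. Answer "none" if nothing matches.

Entries matching 114.102.125.5:
  114.0.0.0/7 (114.0.0.0 - 115.255.255.255)
  114.0.0.0/9 (114.0.0.0 - 114.127.255.255)
  114.64.0.0/10 (114.64.0.0 - 114.127.255.255)
  114.96.0.0/11 (114.96.0.0 - 114.127.255.255)
Most specific is 114.96.0.0/11.

114.96.0.0/11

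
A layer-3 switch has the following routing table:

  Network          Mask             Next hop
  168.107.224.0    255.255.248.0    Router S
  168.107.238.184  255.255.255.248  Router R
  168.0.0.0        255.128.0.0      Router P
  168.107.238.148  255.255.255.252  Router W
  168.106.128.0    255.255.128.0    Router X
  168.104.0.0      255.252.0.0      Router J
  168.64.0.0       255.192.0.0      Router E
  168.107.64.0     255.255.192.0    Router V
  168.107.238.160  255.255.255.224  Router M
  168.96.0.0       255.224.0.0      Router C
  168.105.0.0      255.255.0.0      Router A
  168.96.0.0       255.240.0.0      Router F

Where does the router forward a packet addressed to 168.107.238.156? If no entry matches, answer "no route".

Routes whose prefix contains 168.107.238.156:
  168.0.0.0/9 (168.0.0.0 - 168.127.255.255) -> Router P
  168.64.0.0/10 (168.64.0.0 - 168.127.255.255) -> Router E
  168.96.0.0/11 (168.96.0.0 - 168.127.255.255) -> Router C
  168.96.0.0/12 (168.96.0.0 - 168.111.255.255) -> Router F
  168.104.0.0/14 (168.104.0.0 - 168.107.255.255) -> Router J
More-specific entries that do NOT match:
  168.107.238.148/30 (168.107.238.148 - 168.107.238.151) does not contain 168.107.238.156
  168.107.238.184/29 (168.107.238.184 - 168.107.238.191) does not contain 168.107.238.156
  168.107.238.160/27 (168.107.238.160 - 168.107.238.191) does not contain 168.107.238.156
  168.107.224.0/21 (168.107.224.0 - 168.107.231.255) does not contain 168.107.238.156
  168.107.64.0/18 (168.107.64.0 - 168.107.127.255) does not contain 168.107.238.156
  168.106.128.0/17 (168.106.128.0 - 168.106.255.255) does not contain 168.107.238.156
  168.105.0.0/16 (168.105.0.0 - 168.105.255.255) does not contain 168.107.238.156
Longest matching prefix is /14 -> next hop Router J.

Router J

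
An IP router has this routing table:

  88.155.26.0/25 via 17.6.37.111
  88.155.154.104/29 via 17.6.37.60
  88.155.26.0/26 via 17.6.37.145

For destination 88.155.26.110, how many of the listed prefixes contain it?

Prefixes containing 88.155.26.110:
  88.155.26.0/25 (88.155.26.0 - 88.155.26.127)
Total matching entries: 1.

1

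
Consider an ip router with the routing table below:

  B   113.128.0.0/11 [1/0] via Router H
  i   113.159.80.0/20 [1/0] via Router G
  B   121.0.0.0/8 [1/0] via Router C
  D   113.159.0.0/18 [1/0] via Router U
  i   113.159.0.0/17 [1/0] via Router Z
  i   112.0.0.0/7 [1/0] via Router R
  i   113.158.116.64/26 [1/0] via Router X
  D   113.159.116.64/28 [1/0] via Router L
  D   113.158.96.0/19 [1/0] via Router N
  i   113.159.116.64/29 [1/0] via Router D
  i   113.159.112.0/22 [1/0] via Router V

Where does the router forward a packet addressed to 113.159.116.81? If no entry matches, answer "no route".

Router Z

Routes whose prefix contains 113.159.116.81:
  112.0.0.0/7 (112.0.0.0 - 113.255.255.255) -> Router R
  113.128.0.0/11 (113.128.0.0 - 113.159.255.255) -> Router H
  113.159.0.0/17 (113.159.0.0 - 113.159.127.255) -> Router Z
More-specific entries that do NOT match:
  113.159.116.64/29 (113.159.116.64 - 113.159.116.71) does not contain 113.159.116.81
  113.159.116.64/28 (113.159.116.64 - 113.159.116.79) does not contain 113.159.116.81
  113.158.116.64/26 (113.158.116.64 - 113.158.116.127) does not contain 113.159.116.81
  113.159.112.0/22 (113.159.112.0 - 113.159.115.255) does not contain 113.159.116.81
  113.159.80.0/20 (113.159.80.0 - 113.159.95.255) does not contain 113.159.116.81
  113.158.96.0/19 (113.158.96.0 - 113.158.127.255) does not contain 113.159.116.81
  113.159.0.0/18 (113.159.0.0 - 113.159.63.255) does not contain 113.159.116.81
Longest matching prefix is /17 -> next hop Router Z.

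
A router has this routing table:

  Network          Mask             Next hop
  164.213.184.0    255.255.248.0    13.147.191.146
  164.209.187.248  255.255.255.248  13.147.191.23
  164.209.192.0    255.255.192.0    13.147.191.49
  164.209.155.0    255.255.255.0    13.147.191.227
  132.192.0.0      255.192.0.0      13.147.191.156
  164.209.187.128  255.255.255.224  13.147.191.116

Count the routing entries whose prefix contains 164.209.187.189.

0

No listed prefix contains 164.209.187.189.
Total matching entries: 0.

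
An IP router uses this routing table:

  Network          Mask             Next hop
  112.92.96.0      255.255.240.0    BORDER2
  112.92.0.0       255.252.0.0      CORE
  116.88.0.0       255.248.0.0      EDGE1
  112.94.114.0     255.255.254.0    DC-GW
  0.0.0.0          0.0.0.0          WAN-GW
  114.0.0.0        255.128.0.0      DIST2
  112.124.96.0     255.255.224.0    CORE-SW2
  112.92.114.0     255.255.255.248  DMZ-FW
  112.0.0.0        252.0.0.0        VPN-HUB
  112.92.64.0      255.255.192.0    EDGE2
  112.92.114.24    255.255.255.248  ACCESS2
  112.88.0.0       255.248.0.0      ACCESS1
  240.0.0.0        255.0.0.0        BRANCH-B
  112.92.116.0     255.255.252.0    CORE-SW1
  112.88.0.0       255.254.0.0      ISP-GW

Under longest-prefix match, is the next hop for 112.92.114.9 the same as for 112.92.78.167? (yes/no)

112.92.114.9: longest match 112.92.64.0/18 -> EDGE2
112.92.78.167: longest match 112.92.64.0/18 -> EDGE2

yes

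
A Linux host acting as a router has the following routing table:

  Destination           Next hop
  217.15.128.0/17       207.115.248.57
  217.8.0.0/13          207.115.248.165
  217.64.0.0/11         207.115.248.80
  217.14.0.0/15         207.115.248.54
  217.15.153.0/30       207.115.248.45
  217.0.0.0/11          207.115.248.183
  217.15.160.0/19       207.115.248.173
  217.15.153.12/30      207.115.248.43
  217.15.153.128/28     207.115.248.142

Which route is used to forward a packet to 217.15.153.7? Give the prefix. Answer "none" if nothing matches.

217.15.128.0/17

Entries matching 217.15.153.7:
  217.0.0.0/11 (217.0.0.0 - 217.31.255.255)
  217.8.0.0/13 (217.8.0.0 - 217.15.255.255)
  217.14.0.0/15 (217.14.0.0 - 217.15.255.255)
  217.15.128.0/17 (217.15.128.0 - 217.15.255.255)
Most specific is 217.15.128.0/17.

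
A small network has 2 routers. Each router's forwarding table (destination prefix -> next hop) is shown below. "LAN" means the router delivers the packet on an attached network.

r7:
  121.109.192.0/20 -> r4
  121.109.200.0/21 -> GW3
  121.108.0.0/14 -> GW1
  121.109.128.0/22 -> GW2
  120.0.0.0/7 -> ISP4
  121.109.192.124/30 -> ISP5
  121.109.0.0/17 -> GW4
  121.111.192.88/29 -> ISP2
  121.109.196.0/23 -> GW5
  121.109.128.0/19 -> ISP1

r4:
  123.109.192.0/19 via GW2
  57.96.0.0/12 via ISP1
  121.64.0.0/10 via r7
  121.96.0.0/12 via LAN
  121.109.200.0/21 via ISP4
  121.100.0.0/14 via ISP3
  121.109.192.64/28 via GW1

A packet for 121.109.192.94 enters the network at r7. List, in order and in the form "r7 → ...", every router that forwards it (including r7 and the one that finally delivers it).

At r7: longest match for 121.109.192.94 is 121.109.192.0/20 -> r4
At r4: longest match for 121.109.192.94 is 121.96.0.0/12 -> LAN

r7 → r4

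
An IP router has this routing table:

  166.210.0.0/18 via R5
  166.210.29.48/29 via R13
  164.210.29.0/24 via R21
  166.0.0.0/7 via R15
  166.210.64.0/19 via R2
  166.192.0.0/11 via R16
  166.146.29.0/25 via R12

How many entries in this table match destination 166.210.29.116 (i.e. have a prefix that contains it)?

Prefixes containing 166.210.29.116:
  166.0.0.0/7 (166.0.0.0 - 167.255.255.255)
  166.192.0.0/11 (166.192.0.0 - 166.223.255.255)
  166.210.0.0/18 (166.210.0.0 - 166.210.63.255)
Total matching entries: 3.

3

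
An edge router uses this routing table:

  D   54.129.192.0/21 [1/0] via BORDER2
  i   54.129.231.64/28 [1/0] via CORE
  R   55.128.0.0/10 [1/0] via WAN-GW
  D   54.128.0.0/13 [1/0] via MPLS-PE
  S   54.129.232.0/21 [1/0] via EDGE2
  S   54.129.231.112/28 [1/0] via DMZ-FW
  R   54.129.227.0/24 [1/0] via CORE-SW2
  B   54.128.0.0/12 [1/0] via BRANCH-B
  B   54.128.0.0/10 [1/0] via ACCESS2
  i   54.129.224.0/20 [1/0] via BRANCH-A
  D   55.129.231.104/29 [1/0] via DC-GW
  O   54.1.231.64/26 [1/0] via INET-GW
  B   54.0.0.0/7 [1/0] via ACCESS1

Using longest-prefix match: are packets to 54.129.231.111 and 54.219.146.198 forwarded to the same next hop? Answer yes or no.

54.129.231.111: longest match 54.129.224.0/20 -> BRANCH-A
54.219.146.198: longest match 54.0.0.0/7 -> ACCESS1

no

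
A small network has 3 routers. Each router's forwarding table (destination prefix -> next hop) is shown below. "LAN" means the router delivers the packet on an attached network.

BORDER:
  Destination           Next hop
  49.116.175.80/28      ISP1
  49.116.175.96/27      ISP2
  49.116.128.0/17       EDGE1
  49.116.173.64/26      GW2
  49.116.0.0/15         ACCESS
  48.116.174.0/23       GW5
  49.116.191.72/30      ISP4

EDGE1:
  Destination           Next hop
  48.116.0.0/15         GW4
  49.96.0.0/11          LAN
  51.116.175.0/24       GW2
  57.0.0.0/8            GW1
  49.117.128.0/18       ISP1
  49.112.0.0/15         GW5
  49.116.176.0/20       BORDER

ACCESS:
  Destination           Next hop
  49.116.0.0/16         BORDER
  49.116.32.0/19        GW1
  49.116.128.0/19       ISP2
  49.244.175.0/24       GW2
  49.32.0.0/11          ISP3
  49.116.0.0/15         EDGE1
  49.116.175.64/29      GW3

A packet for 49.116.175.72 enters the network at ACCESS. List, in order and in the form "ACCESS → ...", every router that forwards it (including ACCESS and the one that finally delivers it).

At ACCESS: longest match for 49.116.175.72 is 49.116.0.0/16 -> BORDER
At BORDER: longest match for 49.116.175.72 is 49.116.128.0/17 -> EDGE1
At EDGE1: longest match for 49.116.175.72 is 49.96.0.0/11 -> LAN

ACCESS → BORDER → EDGE1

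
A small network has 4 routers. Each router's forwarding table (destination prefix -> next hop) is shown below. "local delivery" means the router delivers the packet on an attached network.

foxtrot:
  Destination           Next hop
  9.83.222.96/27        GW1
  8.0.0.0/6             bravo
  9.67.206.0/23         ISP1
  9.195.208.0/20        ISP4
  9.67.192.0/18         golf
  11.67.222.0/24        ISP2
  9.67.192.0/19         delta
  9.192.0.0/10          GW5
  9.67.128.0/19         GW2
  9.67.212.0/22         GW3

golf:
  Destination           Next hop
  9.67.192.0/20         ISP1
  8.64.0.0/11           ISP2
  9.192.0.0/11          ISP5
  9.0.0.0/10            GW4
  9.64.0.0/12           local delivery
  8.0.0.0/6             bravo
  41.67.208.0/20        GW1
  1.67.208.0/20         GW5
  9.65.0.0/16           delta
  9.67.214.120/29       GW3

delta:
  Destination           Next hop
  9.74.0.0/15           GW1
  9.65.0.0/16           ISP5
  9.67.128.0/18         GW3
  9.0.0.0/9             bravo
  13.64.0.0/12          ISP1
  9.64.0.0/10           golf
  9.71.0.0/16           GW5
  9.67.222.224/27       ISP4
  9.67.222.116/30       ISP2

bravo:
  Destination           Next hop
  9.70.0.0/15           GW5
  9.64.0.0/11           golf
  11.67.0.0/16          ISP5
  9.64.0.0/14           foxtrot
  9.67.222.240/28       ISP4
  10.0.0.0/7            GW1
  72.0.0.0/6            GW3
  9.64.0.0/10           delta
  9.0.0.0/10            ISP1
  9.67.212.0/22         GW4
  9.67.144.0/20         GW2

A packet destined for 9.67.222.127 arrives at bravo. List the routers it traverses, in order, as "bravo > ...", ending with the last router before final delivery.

At bravo: longest match for 9.67.222.127 is 9.64.0.0/14 -> foxtrot
At foxtrot: longest match for 9.67.222.127 is 9.67.192.0/19 -> delta
At delta: longest match for 9.67.222.127 is 9.64.0.0/10 -> golf
At golf: longest match for 9.67.222.127 is 9.64.0.0/12 -> local delivery

bravo > foxtrot > delta > golf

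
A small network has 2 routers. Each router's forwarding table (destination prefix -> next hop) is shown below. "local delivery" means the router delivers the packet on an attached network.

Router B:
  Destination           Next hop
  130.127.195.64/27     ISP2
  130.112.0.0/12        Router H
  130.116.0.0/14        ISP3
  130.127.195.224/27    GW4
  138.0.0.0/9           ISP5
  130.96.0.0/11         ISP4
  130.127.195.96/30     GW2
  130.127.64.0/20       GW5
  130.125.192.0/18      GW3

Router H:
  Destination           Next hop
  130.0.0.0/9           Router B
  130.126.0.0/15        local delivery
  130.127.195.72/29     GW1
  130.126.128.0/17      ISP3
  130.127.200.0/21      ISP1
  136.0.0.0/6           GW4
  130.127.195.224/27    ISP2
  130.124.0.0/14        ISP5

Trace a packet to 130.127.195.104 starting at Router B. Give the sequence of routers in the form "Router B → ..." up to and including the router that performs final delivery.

Router B → Router H

At Router B: longest match for 130.127.195.104 is 130.112.0.0/12 -> Router H
At Router H: longest match for 130.127.195.104 is 130.126.0.0/15 -> local delivery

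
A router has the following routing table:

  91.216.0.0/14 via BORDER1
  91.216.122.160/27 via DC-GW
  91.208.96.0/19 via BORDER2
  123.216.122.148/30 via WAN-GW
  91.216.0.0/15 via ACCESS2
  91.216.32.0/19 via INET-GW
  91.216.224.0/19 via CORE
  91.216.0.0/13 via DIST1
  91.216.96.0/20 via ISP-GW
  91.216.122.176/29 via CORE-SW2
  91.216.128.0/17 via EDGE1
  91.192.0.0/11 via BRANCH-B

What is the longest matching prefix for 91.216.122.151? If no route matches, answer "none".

Entries matching 91.216.122.151:
  91.192.0.0/11 (91.192.0.0 - 91.223.255.255)
  91.216.0.0/13 (91.216.0.0 - 91.223.255.255)
  91.216.0.0/14 (91.216.0.0 - 91.219.255.255)
  91.216.0.0/15 (91.216.0.0 - 91.217.255.255)
Most specific is 91.216.0.0/15.

91.216.0.0/15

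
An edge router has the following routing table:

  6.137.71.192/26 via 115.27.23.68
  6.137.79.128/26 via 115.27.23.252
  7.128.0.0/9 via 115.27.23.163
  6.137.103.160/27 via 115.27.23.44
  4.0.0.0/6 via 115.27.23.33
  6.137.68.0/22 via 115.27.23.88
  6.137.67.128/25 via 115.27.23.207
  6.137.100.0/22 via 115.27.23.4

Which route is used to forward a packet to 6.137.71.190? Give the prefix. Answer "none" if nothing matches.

6.137.68.0/22

Entries matching 6.137.71.190:
  4.0.0.0/6 (4.0.0.0 - 7.255.255.255)
  6.137.68.0/22 (6.137.68.0 - 6.137.71.255)
Most specific is 6.137.68.0/22.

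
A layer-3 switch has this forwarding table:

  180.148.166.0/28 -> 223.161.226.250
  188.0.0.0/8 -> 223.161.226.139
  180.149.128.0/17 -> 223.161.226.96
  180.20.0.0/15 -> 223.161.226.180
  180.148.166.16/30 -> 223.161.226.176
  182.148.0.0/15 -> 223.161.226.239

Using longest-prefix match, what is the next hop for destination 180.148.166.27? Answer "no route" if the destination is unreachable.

no route

No entry's prefix contains 180.148.166.27; there is no default route.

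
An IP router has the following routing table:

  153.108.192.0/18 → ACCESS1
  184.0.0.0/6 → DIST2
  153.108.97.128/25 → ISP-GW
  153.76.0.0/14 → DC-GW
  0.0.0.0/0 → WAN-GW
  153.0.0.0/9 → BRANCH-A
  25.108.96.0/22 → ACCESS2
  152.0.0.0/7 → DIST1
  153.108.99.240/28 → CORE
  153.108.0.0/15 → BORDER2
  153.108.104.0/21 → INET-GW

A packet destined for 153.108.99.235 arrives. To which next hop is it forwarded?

BORDER2

Routes whose prefix contains 153.108.99.235:
  0.0.0.0/0 (default, matches everything) -> WAN-GW
  152.0.0.0/7 (152.0.0.0 - 153.255.255.255) -> DIST1
  153.0.0.0/9 (153.0.0.0 - 153.127.255.255) -> BRANCH-A
  153.108.0.0/15 (153.108.0.0 - 153.109.255.255) -> BORDER2
More-specific entries that do NOT match:
  153.108.99.240/28 (153.108.99.240 - 153.108.99.255) does not contain 153.108.99.235
  153.108.97.128/25 (153.108.97.128 - 153.108.97.255) does not contain 153.108.99.235
  25.108.96.0/22 (25.108.96.0 - 25.108.99.255) does not contain 153.108.99.235
  153.108.104.0/21 (153.108.104.0 - 153.108.111.255) does not contain 153.108.99.235
  153.108.192.0/18 (153.108.192.0 - 153.108.255.255) does not contain 153.108.99.235
Longest matching prefix is /15 -> next hop BORDER2.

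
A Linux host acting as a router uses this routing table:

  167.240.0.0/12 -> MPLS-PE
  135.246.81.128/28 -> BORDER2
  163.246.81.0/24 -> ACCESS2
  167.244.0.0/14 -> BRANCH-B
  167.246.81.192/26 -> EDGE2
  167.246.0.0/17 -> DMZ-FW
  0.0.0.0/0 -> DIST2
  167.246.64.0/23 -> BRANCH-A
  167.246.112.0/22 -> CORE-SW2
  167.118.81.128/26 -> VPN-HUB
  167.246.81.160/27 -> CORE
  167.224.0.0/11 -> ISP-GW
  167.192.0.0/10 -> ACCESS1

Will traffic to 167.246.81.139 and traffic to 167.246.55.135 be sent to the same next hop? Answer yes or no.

yes

167.246.81.139: longest match 167.246.0.0/17 -> DMZ-FW
167.246.55.135: longest match 167.246.0.0/17 -> DMZ-FW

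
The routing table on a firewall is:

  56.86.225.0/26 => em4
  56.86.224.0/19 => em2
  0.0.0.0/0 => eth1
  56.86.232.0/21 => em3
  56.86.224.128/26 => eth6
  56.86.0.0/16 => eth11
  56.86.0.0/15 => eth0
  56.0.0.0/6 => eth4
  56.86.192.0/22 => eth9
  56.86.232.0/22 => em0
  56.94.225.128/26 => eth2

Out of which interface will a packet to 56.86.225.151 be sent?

Routes whose prefix contains 56.86.225.151:
  0.0.0.0/0 (default, matches everything) -> eth1
  56.0.0.0/6 (56.0.0.0 - 59.255.255.255) -> eth4
  56.86.0.0/15 (56.86.0.0 - 56.87.255.255) -> eth0
  56.86.0.0/16 (56.86.0.0 - 56.86.255.255) -> eth11
  56.86.224.0/19 (56.86.224.0 - 56.86.255.255) -> em2
More-specific entries that do NOT match:
  56.86.225.0/26 (56.86.225.0 - 56.86.225.63) does not contain 56.86.225.151
  56.86.224.128/26 (56.86.224.128 - 56.86.224.191) does not contain 56.86.225.151
  56.94.225.128/26 (56.94.225.128 - 56.94.225.191) does not contain 56.86.225.151
  56.86.192.0/22 (56.86.192.0 - 56.86.195.255) does not contain 56.86.225.151
  56.86.232.0/22 (56.86.232.0 - 56.86.235.255) does not contain 56.86.225.151
  56.86.232.0/21 (56.86.232.0 - 56.86.239.255) does not contain 56.86.225.151
Longest matching prefix is /19 -> interface em2.

em2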